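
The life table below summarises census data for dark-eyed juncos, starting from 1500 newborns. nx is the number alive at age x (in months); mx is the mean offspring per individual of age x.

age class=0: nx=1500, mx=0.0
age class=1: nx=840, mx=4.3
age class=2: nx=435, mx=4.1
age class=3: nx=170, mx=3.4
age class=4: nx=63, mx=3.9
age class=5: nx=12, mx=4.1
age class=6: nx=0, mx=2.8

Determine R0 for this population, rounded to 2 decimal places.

lx = nx/n0 = nx/1500: 1, 0.56, 0.29, 0.11333…, 0.042, 0.008, 0
lx·mx by age: 0, 2.408, 1.189, 0.385333…, 0.1638, 0.0328, 0
R0 = Σ lx·mx = 4.178933… → 4.18

4.18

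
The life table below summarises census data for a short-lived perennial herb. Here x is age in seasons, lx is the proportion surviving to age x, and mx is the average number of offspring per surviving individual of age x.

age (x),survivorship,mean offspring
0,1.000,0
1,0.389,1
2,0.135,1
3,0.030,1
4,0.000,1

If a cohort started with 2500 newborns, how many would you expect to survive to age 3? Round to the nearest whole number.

75

Expected survivors = N0 · l_3 = 2500 × 0.030 = 75 → 75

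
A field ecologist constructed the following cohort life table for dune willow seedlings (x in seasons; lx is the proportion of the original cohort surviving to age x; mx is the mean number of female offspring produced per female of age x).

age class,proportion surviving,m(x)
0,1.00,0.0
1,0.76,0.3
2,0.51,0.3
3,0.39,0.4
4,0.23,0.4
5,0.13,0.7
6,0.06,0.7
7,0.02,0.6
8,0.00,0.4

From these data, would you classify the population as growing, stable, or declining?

declining

R0 = Σ lx·mx = 0 + 0.228 + 0.153 + 0.156 + 0.092 + 0.091 + 0.042 + 0.012 + 0 = 0.774
R0 < 1, so the population is declining.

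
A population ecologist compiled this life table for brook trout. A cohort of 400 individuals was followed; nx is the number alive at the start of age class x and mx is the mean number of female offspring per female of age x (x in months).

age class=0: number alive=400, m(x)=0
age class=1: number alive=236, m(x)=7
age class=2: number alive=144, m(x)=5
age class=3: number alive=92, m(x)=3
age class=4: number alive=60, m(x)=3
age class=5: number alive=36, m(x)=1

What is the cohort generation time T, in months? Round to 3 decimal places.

1.683

lx = nx/n0 = nx/400: 1, 0.59, 0.36, 0.23, 0.15, 0.09
lx·mx: 0, 4.13, 1.8, 0.69, 0.45, 0.09 → R0 = 7.16
x·lx·mx: 0, 4.13, 3.6, 2.07, 1.8, 0.45 → Σ = 12.05
T = 12.05 / 7.16 = 1.682961… → 1.683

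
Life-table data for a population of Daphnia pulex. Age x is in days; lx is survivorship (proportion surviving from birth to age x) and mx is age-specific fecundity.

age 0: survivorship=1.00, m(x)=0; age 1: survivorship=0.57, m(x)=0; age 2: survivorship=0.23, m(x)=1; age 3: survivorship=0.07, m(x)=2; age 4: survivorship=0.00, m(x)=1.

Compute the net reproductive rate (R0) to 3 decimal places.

0.370

lx·mx by age: 0, 0, 0.23, 0.14, 0
R0 = Σ lx·mx = 0.37 → 0.370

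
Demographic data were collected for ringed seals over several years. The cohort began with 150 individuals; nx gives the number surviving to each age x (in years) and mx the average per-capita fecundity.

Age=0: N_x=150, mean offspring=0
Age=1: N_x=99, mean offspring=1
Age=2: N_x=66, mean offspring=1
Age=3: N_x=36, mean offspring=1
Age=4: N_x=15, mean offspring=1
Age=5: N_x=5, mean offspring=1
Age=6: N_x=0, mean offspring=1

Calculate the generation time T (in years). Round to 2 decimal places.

1.92

lx = nx/n0 = nx/150: 1, 0.66, 0.44, 0.24, 0.1, 0.03333…, 0
lx·mx: 0, 0.66, 0.44, 0.24, 0.1, 0.033333…, 0 → R0 = 1.473333…
x·lx·mx: 0, 0.66, 0.88, 0.72, 0.4, 0.166667…, 0 → Σ = 2.826667…
T = 2.826667… / 1.473333… = 1.918552… → 1.92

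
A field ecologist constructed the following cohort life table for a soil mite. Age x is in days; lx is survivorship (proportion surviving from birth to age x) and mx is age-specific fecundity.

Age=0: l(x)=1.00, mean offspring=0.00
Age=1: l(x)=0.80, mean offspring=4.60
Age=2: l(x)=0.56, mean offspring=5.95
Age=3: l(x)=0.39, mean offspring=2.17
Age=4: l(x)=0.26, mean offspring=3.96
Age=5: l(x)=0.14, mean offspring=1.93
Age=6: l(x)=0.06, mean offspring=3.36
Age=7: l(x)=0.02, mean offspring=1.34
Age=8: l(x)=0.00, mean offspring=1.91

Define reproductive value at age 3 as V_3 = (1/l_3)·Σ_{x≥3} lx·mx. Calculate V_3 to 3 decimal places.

6.088

lx·mx for x ≥ 3: 0.8463, 1.0296, 0.2702, 0.2016, 0.0268, 0 → sum = 2.3745
V_3 = 2.3745 / l_3 = 2.3745 / 0.39 = 6.088462… → 6.088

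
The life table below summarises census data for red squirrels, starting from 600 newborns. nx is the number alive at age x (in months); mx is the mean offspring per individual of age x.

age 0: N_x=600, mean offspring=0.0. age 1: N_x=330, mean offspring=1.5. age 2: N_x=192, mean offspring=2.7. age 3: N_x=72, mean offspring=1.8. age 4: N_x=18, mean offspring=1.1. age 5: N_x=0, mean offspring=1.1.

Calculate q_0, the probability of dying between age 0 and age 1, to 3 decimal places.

0.450

lx = nx/n0 = nx/600: 1, 0.55, 0.32, 0.12, 0.03, 0
q_0 = (l_0 − l_1) / l_0 = (1 − 0.55) / 1
     = 0.45 / 1 = 0.45 → 0.450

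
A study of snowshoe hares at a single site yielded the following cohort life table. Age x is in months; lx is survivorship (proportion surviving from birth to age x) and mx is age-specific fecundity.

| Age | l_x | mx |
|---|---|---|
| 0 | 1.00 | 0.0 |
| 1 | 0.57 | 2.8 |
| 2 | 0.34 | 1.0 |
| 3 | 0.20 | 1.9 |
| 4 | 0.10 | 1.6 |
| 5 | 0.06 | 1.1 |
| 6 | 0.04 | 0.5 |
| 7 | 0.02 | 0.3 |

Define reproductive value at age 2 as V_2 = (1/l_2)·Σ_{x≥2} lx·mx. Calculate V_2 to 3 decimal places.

2.859

lx·mx for x ≥ 2: 0.34, 0.38, 0.16, 0.066, 0.02, 0.006 → sum = 0.972
V_2 = 0.972 / l_2 = 0.972 / 0.34 = 2.858824… → 2.859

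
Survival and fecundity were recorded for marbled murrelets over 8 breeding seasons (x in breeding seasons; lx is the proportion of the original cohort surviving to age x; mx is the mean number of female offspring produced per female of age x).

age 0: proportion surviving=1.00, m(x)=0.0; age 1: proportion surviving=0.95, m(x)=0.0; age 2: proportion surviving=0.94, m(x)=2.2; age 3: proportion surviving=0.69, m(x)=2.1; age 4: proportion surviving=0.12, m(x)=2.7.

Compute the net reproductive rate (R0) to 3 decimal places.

lx·mx by age: 0, 0, 2.068, 1.449, 0.324
R0 = Σ lx·mx = 3.841 → 3.841

3.841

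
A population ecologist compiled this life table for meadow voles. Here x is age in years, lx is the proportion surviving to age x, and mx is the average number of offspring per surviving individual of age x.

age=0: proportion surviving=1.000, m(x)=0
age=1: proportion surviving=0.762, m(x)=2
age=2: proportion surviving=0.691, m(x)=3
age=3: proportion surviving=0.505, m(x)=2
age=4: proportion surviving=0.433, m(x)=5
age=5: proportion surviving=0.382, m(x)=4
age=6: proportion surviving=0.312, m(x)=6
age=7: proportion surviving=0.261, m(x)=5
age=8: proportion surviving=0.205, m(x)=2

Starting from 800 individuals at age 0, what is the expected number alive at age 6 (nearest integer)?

250

Expected survivors = N0 · l_6 = 800 × 0.312 = 249.6 → 250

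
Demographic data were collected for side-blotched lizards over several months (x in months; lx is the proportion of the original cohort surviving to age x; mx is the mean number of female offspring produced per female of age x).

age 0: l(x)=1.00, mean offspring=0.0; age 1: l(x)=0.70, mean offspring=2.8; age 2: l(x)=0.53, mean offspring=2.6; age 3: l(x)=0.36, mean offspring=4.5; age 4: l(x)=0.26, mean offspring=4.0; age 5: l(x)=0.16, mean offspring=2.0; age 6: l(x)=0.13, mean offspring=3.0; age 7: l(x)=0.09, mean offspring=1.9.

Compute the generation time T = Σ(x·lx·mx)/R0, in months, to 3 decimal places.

lx·mx: 0, 1.96, 1.378, 1.62, 1.04, 0.32, 0.39, 0.171 → R0 = 6.879
x·lx·mx: 0, 1.96, 2.756, 4.86, 4.16, 1.6, 2.34, 1.197 → Σ = 18.873
T = 18.873 / 6.879 = 2.743567… → 2.744

2.744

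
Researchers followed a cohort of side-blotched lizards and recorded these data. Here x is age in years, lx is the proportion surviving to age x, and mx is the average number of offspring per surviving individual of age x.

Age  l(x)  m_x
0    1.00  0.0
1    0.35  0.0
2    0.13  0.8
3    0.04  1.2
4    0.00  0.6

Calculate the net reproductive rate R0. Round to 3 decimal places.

0.152

lx·mx by age: 0, 0, 0.104, 0.048, 0
R0 = Σ lx·mx = 0.152 → 0.152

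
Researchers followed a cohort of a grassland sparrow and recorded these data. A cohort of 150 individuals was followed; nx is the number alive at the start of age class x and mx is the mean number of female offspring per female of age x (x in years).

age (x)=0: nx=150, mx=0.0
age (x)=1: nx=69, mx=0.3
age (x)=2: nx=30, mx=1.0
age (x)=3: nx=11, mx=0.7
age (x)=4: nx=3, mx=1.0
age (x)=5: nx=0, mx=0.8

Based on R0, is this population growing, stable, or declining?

declining

lx = nx/n0 = nx/150: 1, 0.46, 0.2, 0.07333…, 0.02, 0
R0 = Σ lx·mx = 0 + 0.138 + 0.2 + 0.051333… + 0.02 + 0 = 0.409333…
R0 < 1, so the population is declining.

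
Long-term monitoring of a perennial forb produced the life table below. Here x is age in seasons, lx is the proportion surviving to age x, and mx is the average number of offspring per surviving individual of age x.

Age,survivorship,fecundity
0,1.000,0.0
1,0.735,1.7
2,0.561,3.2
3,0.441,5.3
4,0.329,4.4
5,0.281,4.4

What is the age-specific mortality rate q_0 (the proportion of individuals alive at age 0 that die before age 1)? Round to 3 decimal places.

q_0 = (l_0 − l_1) / l_0 = (1 − 0.735) / 1
     = 0.265 / 1 = 0.265 → 0.265

0.265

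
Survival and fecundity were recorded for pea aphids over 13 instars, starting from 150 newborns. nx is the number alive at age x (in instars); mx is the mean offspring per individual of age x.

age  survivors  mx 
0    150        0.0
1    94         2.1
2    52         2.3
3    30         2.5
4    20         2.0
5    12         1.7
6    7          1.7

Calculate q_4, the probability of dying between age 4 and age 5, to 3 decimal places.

0.400

lx = nx/n0 = nx/150: 1, 0.62667…, 0.34667…, 0.2, 0.13333…, 0.08, 0.04667…
q_4 = (l_4 − l_5) / l_4 = (0.133333… − 0.08) / 0.133333…
     = 0.053333… / 0.133333… = 0.4… → 0.400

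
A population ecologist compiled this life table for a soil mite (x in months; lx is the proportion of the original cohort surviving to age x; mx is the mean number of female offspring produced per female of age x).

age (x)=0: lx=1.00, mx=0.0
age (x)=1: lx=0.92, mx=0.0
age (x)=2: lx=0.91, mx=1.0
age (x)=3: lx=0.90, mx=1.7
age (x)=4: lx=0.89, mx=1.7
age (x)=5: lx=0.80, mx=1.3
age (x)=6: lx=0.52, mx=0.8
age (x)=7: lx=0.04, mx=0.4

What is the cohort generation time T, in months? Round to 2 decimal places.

lx·mx: 0, 0, 0.91, 1.53, 1.513, 1.04, 0.416, 0.016 → R0 = 5.425
x·lx·mx: 0, 0, 1.82, 4.59, 6.052, 5.2, 2.496, 0.112 → Σ = 20.27
T = 20.27 / 5.425 = 3.736406… → 3.74

3.74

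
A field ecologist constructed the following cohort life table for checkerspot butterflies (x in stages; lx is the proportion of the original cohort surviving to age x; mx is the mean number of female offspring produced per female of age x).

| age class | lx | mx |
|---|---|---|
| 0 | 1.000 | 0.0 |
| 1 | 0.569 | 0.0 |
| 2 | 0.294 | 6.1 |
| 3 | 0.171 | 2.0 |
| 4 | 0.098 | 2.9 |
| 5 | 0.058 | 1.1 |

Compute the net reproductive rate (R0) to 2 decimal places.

2.48

lx·mx by age: 0, 0, 1.7934, 0.342, 0.2842, 0.0638
R0 = Σ lx·mx = 2.4834 → 2.48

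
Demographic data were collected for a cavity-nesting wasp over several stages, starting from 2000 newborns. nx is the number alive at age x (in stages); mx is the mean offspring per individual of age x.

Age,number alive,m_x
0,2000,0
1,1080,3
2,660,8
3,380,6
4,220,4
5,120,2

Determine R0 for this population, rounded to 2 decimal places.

lx = nx/n0 = nx/2000: 1, 0.54, 0.33, 0.19, 0.11, 0.06
lx·mx by age: 0, 1.62, 2.64, 1.14, 0.44, 0.12
R0 = Σ lx·mx = 5.96 → 5.96

5.96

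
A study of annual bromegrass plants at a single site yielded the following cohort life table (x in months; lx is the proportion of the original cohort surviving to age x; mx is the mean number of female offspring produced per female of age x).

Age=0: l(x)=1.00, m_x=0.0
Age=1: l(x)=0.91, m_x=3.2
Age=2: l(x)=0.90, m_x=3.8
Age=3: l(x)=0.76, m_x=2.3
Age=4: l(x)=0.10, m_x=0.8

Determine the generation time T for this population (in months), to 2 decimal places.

lx·mx: 0, 2.912, 3.42, 1.748, 0.08 → R0 = 8.16
x·lx·mx: 0, 2.912, 6.84, 5.244, 0.32 → Σ = 15.316
T = 15.316 / 8.16 = 1.876961… → 1.88

1.88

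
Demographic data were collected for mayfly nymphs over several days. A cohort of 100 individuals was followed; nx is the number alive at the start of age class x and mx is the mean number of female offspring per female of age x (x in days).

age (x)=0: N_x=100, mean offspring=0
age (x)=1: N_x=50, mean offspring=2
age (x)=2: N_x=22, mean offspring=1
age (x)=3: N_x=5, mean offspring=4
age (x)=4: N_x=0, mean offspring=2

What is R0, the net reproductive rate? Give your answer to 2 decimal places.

lx = nx/n0 = nx/100: 1, 0.5, 0.22, 0.05, 0
lx·mx by age: 0, 1, 0.22, 0.2, 0
R0 = Σ lx·mx = 1.42 → 1.42

1.42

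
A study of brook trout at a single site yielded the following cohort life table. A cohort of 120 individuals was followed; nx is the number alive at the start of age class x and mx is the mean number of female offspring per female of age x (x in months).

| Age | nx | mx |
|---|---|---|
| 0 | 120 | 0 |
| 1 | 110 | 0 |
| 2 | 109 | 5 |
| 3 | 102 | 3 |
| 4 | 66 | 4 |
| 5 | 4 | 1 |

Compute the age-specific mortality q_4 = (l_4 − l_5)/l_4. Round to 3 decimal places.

0.939

lx = nx/n0 = nx/120: 1, 0.91667…, 0.90833…, 0.85, 0.55, 0.03333…
q_4 = (l_4 − l_5) / l_4 = (0.55 − 0.033333…) / 0.55
     = 0.516667… / 0.55 = 0.939394… → 0.939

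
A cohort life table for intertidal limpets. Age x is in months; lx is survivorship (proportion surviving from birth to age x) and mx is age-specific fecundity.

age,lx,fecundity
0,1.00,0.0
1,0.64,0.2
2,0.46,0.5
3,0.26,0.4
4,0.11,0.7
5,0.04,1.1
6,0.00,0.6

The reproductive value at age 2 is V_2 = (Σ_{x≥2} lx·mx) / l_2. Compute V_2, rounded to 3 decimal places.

lx·mx for x ≥ 2: 0.23, 0.104, 0.077, 0.044, 0 → sum = 0.455
V_2 = 0.455 / l_2 = 0.455 / 0.46 = 0.98913… → 0.989

0.989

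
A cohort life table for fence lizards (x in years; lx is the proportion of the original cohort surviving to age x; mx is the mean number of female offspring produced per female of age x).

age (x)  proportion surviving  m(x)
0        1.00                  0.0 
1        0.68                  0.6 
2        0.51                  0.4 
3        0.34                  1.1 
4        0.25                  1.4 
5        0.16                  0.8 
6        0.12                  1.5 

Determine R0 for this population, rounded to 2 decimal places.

lx·mx by age: 0, 0.408, 0.204, 0.374, 0.35, 0.128, 0.18
R0 = Σ lx·mx = 1.644 → 1.64

1.64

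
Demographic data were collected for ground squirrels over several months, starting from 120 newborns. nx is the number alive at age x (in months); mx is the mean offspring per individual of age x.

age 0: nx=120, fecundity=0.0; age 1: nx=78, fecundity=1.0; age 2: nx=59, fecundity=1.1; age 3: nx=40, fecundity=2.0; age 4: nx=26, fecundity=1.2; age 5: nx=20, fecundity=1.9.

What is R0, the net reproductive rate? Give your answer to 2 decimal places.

lx = nx/n0 = nx/120: 1, 0.65, 0.49167…, 0.33333…, 0.21667…, 0.16667…
lx·mx by age: 0, 0.65, 0.540833…, 0.666667…, 0.26…, 0.316667…
R0 = Σ lx·mx = 2.434167… → 2.43

2.43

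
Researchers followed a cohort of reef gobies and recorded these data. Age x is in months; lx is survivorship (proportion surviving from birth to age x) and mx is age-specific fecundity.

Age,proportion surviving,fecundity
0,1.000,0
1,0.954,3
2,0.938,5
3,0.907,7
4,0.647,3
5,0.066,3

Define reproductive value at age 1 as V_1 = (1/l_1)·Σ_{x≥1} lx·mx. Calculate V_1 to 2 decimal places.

lx·mx for x ≥ 1: 2.862, 4.69, 6.349, 1.941, 0.198 → sum = 16.04
V_1 = 16.04 / l_1 = 16.04 / 0.954 = 16.813417… → 16.81

16.81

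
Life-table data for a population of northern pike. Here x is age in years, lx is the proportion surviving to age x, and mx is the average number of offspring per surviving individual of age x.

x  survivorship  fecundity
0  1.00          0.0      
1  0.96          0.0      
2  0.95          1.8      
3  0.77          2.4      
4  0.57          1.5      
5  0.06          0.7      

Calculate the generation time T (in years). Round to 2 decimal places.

lx·mx: 0, 0, 1.71, 1.848, 0.855, 0.042 → R0 = 4.455
x·lx·mx: 0, 0, 3.42, 5.544, 3.42, 0.21 → Σ = 12.594
T = 12.594 / 4.455 = 2.826936… → 2.83

2.83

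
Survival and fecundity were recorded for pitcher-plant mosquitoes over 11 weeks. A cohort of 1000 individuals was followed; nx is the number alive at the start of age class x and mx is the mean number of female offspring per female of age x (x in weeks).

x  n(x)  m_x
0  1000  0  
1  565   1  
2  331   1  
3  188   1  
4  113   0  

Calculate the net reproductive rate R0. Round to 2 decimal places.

1.08

lx = nx/n0 = nx/1000: 1, 0.565, 0.331, 0.188, 0.113
lx·mx by age: 0, 0.565, 0.331, 0.188, 0
R0 = Σ lx·mx = 1.084 → 1.08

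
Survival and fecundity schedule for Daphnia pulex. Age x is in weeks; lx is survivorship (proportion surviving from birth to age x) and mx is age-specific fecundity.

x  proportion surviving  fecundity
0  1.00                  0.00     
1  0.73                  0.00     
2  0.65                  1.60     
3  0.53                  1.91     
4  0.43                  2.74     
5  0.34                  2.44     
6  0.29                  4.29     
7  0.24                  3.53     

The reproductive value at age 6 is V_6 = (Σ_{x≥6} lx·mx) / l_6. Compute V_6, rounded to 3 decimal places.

lx·mx for x ≥ 6: 1.2441, 0.8472 → sum = 2.0913
V_6 = 2.0913 / l_6 = 2.0913 / 0.29 = 7.211379… → 7.211

7.211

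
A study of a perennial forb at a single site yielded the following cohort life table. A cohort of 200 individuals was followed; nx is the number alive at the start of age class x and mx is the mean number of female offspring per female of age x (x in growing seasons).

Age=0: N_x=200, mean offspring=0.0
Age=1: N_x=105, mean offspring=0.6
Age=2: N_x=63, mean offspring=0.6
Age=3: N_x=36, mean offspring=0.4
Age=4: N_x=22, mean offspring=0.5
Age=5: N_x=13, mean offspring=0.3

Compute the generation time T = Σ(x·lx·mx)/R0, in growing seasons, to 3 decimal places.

lx = nx/n0 = nx/200: 1, 0.525, 0.315, 0.18, 0.11, 0.065
lx·mx: 0, 0.315, 0.189, 0.072, 0.055, 0.0195 → R0 = 0.6505
x·lx·mx: 0, 0.315, 0.378, 0.216, 0.22, 0.0975 → Σ = 1.2265
T = 1.2265 / 0.6505 = 1.885473… → 1.885

1.885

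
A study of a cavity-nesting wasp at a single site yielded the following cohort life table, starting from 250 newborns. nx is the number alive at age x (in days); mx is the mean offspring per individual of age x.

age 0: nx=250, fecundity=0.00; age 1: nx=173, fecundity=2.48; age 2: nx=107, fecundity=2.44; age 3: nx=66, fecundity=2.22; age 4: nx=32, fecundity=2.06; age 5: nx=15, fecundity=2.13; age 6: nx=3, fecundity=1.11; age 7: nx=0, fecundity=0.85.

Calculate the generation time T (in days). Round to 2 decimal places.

1.96

lx = nx/n0 = nx/250: 1, 0.692, 0.428, 0.264, 0.128, 0.06, 0.012, 0
lx·mx: 0, 1.71616, 1.04432, 0.58608, 0.26368, 0.1278, 0.01332, 0 → R0 = 3.75136
x·lx·mx: 0, 1.71616, 2.08864, 1.75824, 1.05472, 0.639, 0.07992, 0 → Σ = 7.33668
T = 7.33668 / 3.75136 = 1.955739… → 1.96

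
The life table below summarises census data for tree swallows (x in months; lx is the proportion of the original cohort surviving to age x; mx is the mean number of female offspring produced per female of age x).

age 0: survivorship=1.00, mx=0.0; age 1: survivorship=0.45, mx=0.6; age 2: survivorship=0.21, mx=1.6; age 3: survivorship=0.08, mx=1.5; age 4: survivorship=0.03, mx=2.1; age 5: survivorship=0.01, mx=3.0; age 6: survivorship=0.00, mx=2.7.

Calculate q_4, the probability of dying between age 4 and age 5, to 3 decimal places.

q_4 = (l_4 − l_5) / l_4 = (0.03 − 0.01) / 0.03
     = 0.02 / 0.03 = 0.666667… → 0.667

0.667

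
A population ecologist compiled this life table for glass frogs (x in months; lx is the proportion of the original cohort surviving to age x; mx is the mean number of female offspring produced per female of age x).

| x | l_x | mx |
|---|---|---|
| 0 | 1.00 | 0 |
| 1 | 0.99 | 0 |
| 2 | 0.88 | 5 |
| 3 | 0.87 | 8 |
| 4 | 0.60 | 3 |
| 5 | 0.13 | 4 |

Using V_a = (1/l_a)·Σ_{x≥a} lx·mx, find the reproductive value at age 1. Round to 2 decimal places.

lx·mx for x ≥ 1: 0, 4.4, 6.96, 1.8, 0.52 → sum = 13.68
V_1 = 13.68 / l_1 = 13.68 / 0.99 = 13.818182… → 13.82

13.82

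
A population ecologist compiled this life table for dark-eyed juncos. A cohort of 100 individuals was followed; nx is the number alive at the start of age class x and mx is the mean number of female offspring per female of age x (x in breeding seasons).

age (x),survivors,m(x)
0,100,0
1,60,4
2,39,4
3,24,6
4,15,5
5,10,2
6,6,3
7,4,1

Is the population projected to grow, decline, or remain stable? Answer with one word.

growing

lx = nx/n0 = nx/100: 1, 0.6, 0.39, 0.24, 0.15, 0.1, 0.06, 0.04
R0 = Σ lx·mx = 0 + 2.4 + 1.56 + 1.44 + 0.75 + 0.2 + 0.18 + 0.04 = 6.57
R0 > 1, so the population is growing.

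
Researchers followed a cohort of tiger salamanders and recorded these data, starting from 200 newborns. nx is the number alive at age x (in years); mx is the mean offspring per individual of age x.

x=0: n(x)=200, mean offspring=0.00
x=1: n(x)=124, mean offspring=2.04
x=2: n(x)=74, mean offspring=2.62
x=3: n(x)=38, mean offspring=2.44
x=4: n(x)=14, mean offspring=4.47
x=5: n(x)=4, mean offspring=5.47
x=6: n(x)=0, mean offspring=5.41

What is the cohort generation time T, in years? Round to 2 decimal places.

lx = nx/n0 = nx/200: 1, 0.62, 0.37, 0.19, 0.07, 0.02, 0
lx·mx: 0, 1.2648, 0.9694, 0.4636, 0.3129, 0.1094, 0 → R0 = 3.1201
x·lx·mx: 0, 1.2648, 1.9388, 1.3908, 1.2516, 0.547, 0 → Σ = 6.393
T = 6.393 / 3.1201 = 2.048973… → 2.05

2.05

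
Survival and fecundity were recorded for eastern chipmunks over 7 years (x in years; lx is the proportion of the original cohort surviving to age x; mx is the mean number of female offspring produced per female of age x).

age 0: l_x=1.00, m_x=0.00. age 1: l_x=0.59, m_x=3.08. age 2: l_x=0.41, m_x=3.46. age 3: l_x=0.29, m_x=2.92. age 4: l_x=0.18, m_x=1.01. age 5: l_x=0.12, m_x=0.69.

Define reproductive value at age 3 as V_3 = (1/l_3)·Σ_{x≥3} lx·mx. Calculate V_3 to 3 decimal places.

3.832

lx·mx for x ≥ 3: 0.8468, 0.1818, 0.0828 → sum = 1.1114
V_3 = 1.1114 / l_3 = 1.1114 / 0.29 = 3.832414… → 3.832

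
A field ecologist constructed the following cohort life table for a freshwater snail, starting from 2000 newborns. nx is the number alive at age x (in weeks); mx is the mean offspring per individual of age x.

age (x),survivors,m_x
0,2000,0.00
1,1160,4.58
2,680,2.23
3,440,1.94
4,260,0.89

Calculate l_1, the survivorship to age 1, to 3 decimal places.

l_1 = n_1/n_0 = 1160/2000 = 0.58 → 0.580

0.580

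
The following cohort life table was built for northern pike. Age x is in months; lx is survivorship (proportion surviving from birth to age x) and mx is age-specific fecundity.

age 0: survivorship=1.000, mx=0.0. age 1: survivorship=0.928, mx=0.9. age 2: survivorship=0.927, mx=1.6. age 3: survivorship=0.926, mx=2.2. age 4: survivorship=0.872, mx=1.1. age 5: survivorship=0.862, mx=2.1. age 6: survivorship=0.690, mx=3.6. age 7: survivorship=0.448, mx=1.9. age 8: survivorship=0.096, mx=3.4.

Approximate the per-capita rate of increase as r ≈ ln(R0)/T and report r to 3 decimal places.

0.554

R0 = Σ lx·mx = 0 + 0.8352 + 1.4832 + 2.0372 + 0.9592 + 1.8102 + 2.484 + 0.8512 + 0.3264 = 10.7866
Σ x·lx·mx = 46.2746; T = 46.2746/10.7866 = 4.29001…
r ≈ ln(R0)/T = ln(10.7866)/4.29001… = 0.55438… → 0.554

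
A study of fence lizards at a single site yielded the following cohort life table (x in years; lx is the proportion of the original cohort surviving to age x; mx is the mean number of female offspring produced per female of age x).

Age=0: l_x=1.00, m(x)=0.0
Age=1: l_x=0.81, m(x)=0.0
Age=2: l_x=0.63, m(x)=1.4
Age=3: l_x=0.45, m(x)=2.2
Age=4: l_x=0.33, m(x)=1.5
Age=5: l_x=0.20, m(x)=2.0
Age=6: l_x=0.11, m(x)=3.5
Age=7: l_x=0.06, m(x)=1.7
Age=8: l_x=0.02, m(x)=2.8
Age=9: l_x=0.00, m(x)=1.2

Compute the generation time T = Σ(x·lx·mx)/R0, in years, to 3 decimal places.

lx·mx: 0, 0, 0.882, 0.99, 0.495, 0.4, 0.385, 0.102, 0.056, 0 → R0 = 3.31
x·lx·mx: 0, 0, 1.764, 2.97, 1.98, 2, 2.31, 0.714, 0.448, 0 → Σ = 12.186
T = 12.186 / 3.31 = 3.681571… → 3.682

3.682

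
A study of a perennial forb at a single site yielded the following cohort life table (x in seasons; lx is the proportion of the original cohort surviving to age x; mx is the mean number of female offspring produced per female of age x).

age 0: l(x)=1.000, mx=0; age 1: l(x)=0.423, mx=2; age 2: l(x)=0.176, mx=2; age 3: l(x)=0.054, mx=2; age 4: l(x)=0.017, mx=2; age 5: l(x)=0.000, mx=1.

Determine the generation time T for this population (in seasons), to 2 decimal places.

lx·mx: 0, 0.846, 0.352, 0.108, 0.034, 0 → R0 = 1.34
x·lx·mx: 0, 0.846, 0.704, 0.324, 0.136, 0 → Σ = 2.01
T = 2.01 / 1.34 = 1.5 → 1.50

1.50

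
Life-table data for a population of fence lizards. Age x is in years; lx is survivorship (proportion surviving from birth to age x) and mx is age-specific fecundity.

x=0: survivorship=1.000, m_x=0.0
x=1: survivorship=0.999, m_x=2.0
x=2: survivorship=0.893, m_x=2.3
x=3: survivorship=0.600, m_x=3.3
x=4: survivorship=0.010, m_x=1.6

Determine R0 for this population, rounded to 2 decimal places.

6.05

lx·mx by age: 0, 1.998, 2.0539, 1.98, 0.016
R0 = Σ lx·mx = 6.0479 → 6.05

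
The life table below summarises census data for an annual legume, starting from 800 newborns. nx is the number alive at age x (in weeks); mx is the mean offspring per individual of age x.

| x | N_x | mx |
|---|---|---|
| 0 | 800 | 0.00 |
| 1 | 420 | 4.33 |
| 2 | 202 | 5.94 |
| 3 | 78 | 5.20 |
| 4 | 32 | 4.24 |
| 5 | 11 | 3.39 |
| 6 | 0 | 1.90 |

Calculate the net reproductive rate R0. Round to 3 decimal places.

lx = nx/n0 = nx/800: 1, 0.525, 0.2525, 0.0975, 0.04, 0.01375, 0
lx·mx by age: 0, 2.27325, 1.49985, 0.507, 0.1696, 0.046613…, 0
R0 = Σ lx·mx = 4.496313… → 4.496

4.496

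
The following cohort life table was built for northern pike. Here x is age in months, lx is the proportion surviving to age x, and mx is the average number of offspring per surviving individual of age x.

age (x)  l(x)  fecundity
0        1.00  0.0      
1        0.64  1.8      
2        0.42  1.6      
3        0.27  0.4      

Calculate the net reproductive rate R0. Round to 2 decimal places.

1.93

lx·mx by age: 0, 1.152, 0.672, 0.108
R0 = Σ lx·mx = 1.932 → 1.93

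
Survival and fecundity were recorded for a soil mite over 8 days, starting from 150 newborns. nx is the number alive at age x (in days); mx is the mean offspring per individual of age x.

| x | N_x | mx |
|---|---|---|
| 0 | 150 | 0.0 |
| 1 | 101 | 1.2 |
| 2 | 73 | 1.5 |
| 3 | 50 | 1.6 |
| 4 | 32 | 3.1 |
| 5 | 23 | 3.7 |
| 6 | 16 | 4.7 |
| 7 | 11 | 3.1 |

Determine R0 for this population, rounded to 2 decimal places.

lx = nx/n0 = nx/150: 1, 0.67333…, 0.48667…, 0.33333…, 0.21333…, 0.15333…, 0.10667…, 0.07333…
lx·mx by age: 0, 0.808…, 0.73…, 0.533333…, 0.661333…, 0.567333…, 0.501333…, 0.227333…
R0 = Σ lx·mx = 4.028667… → 4.03

4.03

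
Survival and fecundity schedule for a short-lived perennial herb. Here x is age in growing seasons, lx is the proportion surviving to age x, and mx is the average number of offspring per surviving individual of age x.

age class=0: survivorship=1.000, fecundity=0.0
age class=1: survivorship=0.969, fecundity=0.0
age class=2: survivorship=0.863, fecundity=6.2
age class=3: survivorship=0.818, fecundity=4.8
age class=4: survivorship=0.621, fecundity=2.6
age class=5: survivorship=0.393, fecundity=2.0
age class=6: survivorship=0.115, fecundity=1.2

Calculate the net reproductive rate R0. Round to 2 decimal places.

lx·mx by age: 0, 0, 5.3506, 3.9264, 1.6146, 0.786, 0.138
R0 = Σ lx·mx = 11.8156 → 11.82

11.82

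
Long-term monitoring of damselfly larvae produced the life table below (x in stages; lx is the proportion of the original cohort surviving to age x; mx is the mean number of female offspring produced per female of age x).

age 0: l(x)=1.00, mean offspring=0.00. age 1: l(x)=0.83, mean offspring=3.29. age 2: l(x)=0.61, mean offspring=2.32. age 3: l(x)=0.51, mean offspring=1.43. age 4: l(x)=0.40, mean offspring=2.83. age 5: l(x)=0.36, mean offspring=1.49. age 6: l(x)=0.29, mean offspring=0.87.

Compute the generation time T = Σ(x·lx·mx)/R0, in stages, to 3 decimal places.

lx·mx: 0, 2.7307, 1.4152, 0.7293, 1.132, 0.5364, 0.2523 → R0 = 6.7959
x·lx·mx: 0, 2.7307, 2.8304, 2.1879, 4.528, 2.682, 1.5138 → Σ = 16.4728
T = 16.4728 / 6.7959 = 2.423932… → 2.424

2.424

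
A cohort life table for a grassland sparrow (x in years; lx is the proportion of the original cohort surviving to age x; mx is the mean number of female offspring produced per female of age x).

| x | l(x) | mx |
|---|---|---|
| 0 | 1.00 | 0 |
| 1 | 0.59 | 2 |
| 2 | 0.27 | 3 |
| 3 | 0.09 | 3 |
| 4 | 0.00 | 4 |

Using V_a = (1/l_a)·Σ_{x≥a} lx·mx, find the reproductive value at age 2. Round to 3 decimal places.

4.000

lx·mx for x ≥ 2: 0.81, 0.27, 0 → sum = 1.08
V_2 = 1.08 / l_2 = 1.08 / 0.27 = 4 → 4.000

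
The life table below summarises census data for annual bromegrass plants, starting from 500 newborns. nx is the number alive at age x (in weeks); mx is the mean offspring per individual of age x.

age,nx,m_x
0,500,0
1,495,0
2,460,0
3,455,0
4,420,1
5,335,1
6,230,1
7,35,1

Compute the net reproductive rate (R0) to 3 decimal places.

lx = nx/n0 = nx/500: 1, 0.99, 0.92, 0.91, 0.84, 0.67, 0.46, 0.07
lx·mx by age: 0, 0, 0, 0, 0.84, 0.67, 0.46, 0.07
R0 = Σ lx·mx = 2.04 → 2.040

2.040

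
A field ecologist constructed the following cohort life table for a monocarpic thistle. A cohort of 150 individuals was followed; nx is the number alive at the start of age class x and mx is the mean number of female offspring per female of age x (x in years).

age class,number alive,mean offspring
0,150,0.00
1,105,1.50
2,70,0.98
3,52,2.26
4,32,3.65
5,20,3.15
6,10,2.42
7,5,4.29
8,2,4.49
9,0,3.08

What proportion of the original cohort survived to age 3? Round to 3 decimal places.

l_3 = n_3/n_0 = 52/150 = 0.346667… → 0.347

0.347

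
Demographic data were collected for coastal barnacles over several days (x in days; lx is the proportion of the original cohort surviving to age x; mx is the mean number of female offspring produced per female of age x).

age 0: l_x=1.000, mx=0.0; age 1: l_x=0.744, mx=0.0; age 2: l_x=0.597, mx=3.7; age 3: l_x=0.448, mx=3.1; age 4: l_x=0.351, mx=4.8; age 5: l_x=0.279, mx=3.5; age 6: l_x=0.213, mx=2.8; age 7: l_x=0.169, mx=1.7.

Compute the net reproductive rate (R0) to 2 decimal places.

7.14

lx·mx by age: 0, 0, 2.2089, 1.3888, 1.6848, 0.9765, 0.5964, 0.2873
R0 = Σ lx·mx = 7.1427 → 7.14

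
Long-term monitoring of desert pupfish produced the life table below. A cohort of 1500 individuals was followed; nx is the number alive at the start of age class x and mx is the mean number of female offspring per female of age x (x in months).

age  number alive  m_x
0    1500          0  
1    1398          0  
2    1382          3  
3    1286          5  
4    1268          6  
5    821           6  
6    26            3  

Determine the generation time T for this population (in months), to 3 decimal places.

3.584

lx = nx/n0 = nx/1500: 1, 0.932, 0.92133…, 0.85733…, 0.84533…, 0.54733…, 0.01733…
lx·mx: 0, 0, 2.764…, 4.286667…, 5.072…, 3.284…, 0.052… → R0 = 15.458667…
x·lx·mx: 0, 0, 5.528…, 12.86…, 20.288…, 16.42…, 0.312… → Σ = 55.408…
T = 55.408… / 15.458667… = 3.584268… → 3.584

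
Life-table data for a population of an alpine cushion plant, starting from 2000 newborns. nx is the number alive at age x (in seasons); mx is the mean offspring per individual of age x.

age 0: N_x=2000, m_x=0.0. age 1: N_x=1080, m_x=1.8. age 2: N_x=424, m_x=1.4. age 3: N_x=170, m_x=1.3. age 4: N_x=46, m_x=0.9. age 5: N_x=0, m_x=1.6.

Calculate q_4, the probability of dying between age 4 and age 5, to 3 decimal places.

lx = nx/n0 = nx/2000: 1, 0.54, 0.212, 0.085, 0.023, 0
q_4 = (l_4 − l_5) / l_4 = (0.023 − 0) / 0.023
     = 0.023 / 0.023 = 1 → 1.000

1.000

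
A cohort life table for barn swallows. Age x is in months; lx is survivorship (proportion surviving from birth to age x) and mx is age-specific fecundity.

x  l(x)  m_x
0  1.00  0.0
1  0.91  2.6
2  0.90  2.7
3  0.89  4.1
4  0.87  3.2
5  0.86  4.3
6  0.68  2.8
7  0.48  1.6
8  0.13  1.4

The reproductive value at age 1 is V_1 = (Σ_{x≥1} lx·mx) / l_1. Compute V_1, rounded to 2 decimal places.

19.54

lx·mx for x ≥ 1: 2.366, 2.43, 3.649, 2.784, 3.698, 1.904, 0.768, 0.182 → sum = 17.781
V_1 = 17.781 / l_1 = 17.781 / 0.91 = 19.53956… → 19.54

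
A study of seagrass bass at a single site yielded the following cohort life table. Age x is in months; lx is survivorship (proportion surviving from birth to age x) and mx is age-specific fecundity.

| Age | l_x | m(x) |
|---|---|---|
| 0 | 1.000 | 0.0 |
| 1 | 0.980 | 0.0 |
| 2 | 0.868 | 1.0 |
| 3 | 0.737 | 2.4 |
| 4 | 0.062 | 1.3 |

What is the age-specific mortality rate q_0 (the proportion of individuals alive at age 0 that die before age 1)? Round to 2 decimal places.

q_0 = (l_0 − l_1) / l_0 = (1 − 0.98) / 1
     = 0.02 / 1 = 0.02 → 0.02

0.02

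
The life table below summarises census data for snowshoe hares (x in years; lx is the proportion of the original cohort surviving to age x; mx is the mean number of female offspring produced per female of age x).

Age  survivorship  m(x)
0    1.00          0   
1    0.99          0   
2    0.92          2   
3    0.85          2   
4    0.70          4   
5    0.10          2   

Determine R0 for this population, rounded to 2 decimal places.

6.54

lx·mx by age: 0, 0, 1.84, 1.7, 2.8, 0.2
R0 = Σ lx·mx = 6.54 → 6.54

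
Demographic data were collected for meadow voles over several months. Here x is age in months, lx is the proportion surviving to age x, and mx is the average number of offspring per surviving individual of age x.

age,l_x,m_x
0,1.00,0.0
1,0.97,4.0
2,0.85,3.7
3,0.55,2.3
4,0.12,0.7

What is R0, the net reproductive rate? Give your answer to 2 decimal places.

8.37

lx·mx by age: 0, 3.88, 3.145, 1.265, 0.084
R0 = Σ lx·mx = 8.374 → 8.37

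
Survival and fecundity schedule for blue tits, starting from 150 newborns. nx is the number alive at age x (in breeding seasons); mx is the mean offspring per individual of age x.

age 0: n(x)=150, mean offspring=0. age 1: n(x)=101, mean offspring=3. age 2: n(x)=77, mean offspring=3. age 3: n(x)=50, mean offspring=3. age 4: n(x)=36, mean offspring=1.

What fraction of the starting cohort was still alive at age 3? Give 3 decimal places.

l_3 = n_3/n_0 = 50/150 = 0.333333… → 0.333

0.333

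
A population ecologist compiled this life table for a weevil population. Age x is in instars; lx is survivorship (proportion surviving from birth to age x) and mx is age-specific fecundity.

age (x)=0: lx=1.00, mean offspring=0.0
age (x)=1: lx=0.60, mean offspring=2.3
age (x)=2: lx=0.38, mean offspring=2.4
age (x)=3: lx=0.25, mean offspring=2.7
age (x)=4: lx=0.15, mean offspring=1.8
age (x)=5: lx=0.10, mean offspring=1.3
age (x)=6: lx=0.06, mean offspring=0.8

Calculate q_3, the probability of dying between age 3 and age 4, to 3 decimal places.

0.400

q_3 = (l_3 − l_4) / l_3 = (0.25 − 0.15) / 0.25
     = 0.1 / 0.25 = 0.4 → 0.400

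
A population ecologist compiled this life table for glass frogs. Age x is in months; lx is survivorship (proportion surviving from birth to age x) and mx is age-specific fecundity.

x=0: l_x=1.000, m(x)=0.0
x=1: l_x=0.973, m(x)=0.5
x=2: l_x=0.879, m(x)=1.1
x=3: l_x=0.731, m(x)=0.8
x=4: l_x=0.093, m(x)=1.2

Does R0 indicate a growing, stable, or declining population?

R0 = Σ lx·mx = 0 + 0.4865 + 0.9669 + 0.5848 + 0.1116 = 2.1498
R0 > 1, so the population is growing.

growing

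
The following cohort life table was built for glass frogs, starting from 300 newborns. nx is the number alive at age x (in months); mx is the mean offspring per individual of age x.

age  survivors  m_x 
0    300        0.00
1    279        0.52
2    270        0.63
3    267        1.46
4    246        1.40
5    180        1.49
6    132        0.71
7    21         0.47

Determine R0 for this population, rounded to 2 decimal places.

4.74

lx = nx/n0 = nx/300: 1, 0.93, 0.9, 0.89, 0.82, 0.6, 0.44, 0.07
lx·mx by age: 0, 0.4836, 0.567, 1.2994, 1.148, 0.894, 0.3124, 0.0329
R0 = Σ lx·mx = 4.7373 → 4.74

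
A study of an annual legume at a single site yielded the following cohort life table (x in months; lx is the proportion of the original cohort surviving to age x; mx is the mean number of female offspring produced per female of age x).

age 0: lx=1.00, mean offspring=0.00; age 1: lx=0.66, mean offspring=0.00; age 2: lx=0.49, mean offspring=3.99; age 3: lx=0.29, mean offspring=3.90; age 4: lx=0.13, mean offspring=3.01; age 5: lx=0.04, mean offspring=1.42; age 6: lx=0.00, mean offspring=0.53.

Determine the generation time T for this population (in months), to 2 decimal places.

lx·mx: 0, 0, 1.9551, 1.131, 0.3913, 0.0568, 0 → R0 = 3.5342
x·lx·mx: 0, 0, 3.9102, 3.393, 1.5652, 0.284, 0 → Σ = 9.1524
T = 9.1524 / 3.5342 = 2.589667… → 2.59

2.59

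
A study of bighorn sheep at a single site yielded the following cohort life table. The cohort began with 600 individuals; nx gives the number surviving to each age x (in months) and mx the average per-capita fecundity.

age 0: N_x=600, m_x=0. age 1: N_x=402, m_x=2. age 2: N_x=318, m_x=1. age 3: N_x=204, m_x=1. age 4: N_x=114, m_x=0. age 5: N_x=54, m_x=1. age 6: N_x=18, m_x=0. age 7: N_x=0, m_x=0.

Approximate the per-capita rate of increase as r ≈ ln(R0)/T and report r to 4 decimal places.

lx = nx/n0 = nx/600: 1, 0.67, 0.53, 0.34, 0.19, 0.09, 0.03, 0
R0 = Σ lx·mx = 0 + 1.34 + 0.53 + 0.34 + 0 + 0.09 + 0 + 0 = 2.3
Σ x·lx·mx = 3.87; T = 3.87/2.3 = 1.68261…
r ≈ ln(R0)/T = ln(2.3)/1.68261… = 0.495011… → 0.4950

0.4950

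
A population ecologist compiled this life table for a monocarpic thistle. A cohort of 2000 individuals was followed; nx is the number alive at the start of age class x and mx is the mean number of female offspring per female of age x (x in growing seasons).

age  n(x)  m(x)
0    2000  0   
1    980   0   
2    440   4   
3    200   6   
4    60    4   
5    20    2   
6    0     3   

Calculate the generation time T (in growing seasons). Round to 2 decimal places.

lx = nx/n0 = nx/2000: 1, 0.49, 0.22, 0.1, 0.03, 0.01, 0
lx·mx: 0, 0, 0.88, 0.6, 0.12, 0.02, 0 → R0 = 1.62
x·lx·mx: 0, 0, 1.76, 1.8, 0.48, 0.1, 0 → Σ = 4.14
T = 4.14 / 1.62 = 2.555556… → 2.56

2.56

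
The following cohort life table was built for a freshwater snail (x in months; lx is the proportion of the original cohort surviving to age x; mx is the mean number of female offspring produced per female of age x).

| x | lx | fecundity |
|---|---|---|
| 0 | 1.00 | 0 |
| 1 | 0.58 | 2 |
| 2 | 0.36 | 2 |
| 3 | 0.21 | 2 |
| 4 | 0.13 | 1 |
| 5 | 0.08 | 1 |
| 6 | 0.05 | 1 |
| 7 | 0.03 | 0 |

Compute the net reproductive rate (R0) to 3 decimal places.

lx·mx by age: 0, 1.16, 0.72, 0.42, 0.13, 0.08, 0.05, 0
R0 = Σ lx·mx = 2.56 → 2.560

2.560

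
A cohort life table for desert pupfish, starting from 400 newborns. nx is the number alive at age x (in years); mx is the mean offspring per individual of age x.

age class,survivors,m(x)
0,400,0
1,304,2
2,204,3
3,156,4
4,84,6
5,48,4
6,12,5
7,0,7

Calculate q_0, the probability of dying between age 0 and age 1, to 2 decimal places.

lx = nx/n0 = nx/400: 1, 0.76, 0.51, 0.39, 0.21, 0.12, 0.03, 0
q_0 = (l_0 − l_1) / l_0 = (1 − 0.76) / 1
     = 0.24 / 1 = 0.24 → 0.24

0.24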